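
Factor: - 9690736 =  - 2^4*11^1*55061^1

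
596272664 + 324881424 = 921154088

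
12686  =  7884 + 4802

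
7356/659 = 7356/659 = 11.16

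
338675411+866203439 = 1204878850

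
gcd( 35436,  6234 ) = 6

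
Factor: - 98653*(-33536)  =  2^8*47^1*131^1*2099^1=3308427008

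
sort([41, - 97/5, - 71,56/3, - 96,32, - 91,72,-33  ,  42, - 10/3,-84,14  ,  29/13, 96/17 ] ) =[ - 96,-91, - 84,- 71, - 33, - 97/5, - 10/3,29/13,96/17,14,56/3,32,41, 42,72] 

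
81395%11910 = 9935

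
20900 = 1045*20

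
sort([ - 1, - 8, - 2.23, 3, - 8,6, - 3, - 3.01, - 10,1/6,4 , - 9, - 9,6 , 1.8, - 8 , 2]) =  [  -  10, - 9, - 9, - 8, - 8, - 8, - 3.01, - 3, - 2.23, -1 , 1/6,1.8,2 , 3,4,6, 6 ]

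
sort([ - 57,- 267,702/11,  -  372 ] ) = [ - 372,-267,-57, 702/11] 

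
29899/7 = 29899/7 = 4271.29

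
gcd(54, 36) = 18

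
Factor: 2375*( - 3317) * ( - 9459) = 74516819625  =  3^2*5^3* 19^1*31^1*107^1*1051^1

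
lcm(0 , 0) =0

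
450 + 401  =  851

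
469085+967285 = 1436370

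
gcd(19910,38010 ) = 1810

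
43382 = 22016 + 21366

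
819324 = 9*91036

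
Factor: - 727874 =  - 2^1 * 7^1*51991^1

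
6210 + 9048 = 15258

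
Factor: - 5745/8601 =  - 1915/2867=- 5^1 * 47^( - 1 )*61^( - 1) * 383^1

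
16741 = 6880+9861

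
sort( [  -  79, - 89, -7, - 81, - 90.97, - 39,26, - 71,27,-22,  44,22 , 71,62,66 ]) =[ - 90.97, - 89,-81, -79, - 71,-39, - 22, - 7,22,26, 27,44,  62,66,71] 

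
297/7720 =297/7720=0.04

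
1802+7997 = 9799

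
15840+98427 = 114267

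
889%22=9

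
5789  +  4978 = 10767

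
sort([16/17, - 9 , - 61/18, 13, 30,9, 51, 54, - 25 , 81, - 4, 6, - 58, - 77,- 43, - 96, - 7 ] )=[-96, - 77, - 58, - 43, - 25 ,  -  9, - 7, - 4, - 61/18, 16/17,6, 9  ,  13, 30, 51,54 , 81 ]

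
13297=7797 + 5500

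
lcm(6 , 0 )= 0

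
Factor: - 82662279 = -3^1*7^1* 17^1*231547^1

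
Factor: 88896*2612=232196352 = 2^8*3^1*463^1 * 653^1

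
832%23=4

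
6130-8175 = -2045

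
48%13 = 9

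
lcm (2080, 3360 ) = 43680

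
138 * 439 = 60582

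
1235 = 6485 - 5250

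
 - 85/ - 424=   85/424 =0.20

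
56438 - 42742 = 13696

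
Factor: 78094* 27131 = 2118768314 = 2^1*13^1 * 2087^1 * 39047^1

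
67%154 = 67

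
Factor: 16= 2^4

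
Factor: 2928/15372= 2^2 * 3^( - 1 )*7^( - 1) =4/21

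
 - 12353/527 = -12353/527 =- 23.44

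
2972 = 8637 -5665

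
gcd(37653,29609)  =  1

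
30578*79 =2415662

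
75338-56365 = 18973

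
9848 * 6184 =60900032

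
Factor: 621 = 3^3*23^1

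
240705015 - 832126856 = - 591421841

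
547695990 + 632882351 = 1180578341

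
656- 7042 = -6386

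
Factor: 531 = 3^2*59^1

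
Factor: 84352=2^7 * 659^1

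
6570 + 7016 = 13586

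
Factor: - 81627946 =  - 2^1*107^1*381439^1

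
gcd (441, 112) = 7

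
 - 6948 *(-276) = 1917648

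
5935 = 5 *1187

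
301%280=21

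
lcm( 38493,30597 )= 1193283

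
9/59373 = 1/6597 = 0.00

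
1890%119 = 105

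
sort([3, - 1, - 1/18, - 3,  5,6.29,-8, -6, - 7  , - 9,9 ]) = [ - 9, - 8,-7, - 6,-3,-1 ,  -  1/18, 3,  5, 6.29 , 9 ] 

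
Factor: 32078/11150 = 5^(-2 )*43^1 * 223^( - 1) *373^1 = 16039/5575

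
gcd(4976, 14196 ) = 4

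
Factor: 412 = 2^2*103^1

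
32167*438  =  14089146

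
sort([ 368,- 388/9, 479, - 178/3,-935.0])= [ - 935.0,-178/3,  -  388/9, 368,479]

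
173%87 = 86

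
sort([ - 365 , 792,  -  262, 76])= [ - 365,- 262, 76,792]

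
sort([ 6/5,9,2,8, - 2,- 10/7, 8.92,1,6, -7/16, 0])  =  [ - 2,-10/7 , - 7/16 , 0,1,6/5,  2,6,8,8.92,9 ]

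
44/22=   2= 2.00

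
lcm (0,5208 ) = 0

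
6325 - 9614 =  - 3289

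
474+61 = 535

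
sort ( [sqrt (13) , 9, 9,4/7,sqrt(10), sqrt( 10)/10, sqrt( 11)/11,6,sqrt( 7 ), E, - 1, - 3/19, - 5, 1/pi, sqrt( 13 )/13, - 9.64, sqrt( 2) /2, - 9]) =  [ -9.64, - 9 , - 5, - 1, - 3/19, sqrt( 13) /13, sqrt( 11)/11, sqrt( 10) /10,1/pi, 4/7,  sqrt( 2)/2, sqrt ( 7), E, sqrt( 10), sqrt(13),6, 9,9] 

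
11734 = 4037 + 7697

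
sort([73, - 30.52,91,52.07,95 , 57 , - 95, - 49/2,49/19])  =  [-95, - 30.52, - 49/2,49/19, 52.07,57, 73 , 91,95] 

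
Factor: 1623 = 3^1*541^1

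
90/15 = 6 = 6.00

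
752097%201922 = 146331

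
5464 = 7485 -2021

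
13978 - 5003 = 8975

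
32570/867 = 37 +491/867 = 37.57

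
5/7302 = 5/7302 =0.00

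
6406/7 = 6406/7 = 915.14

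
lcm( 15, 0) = 0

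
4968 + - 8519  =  -3551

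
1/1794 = 1/1794 = 0.00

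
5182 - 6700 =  - 1518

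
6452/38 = 169+15/19 = 169.79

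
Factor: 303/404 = 2^( - 2)*3^1= 3/4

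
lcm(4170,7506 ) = 37530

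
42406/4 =10601+1/2 = 10601.50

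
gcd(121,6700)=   1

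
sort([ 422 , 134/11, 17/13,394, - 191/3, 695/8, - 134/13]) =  [ - 191/3, - 134/13,17/13,  134/11,695/8,394, 422 ]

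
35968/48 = 749+ 1/3 = 749.33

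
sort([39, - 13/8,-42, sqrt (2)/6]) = [ - 42, - 13/8, sqrt(2)/6,39]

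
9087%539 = 463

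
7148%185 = 118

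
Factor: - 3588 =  -2^2*3^1*13^1 * 23^1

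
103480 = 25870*4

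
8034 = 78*103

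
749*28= 20972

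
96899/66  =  8809/6 = 1468.17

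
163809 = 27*6067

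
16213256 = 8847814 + 7365442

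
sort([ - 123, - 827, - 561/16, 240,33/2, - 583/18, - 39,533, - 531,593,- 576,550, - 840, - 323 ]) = [ - 840, - 827,-576, - 531, - 323, - 123, - 39, - 561/16,  -  583/18,33/2, 240,533, 550,  593]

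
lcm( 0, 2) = 0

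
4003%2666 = 1337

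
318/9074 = 159/4537  =  0.04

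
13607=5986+7621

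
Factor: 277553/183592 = 2^(-3)*53^(-1)*641^1 = 641/424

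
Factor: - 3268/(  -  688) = 19/4 = 2^( - 2) * 19^1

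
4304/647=4304/647=6.65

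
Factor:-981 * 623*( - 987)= 603217881= 3^3 * 7^2 * 47^1*89^1*109^1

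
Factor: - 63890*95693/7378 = -179818405/217 = - 5^1 *7^( - 1 )*13^1*31^( - 1)*433^1*6389^1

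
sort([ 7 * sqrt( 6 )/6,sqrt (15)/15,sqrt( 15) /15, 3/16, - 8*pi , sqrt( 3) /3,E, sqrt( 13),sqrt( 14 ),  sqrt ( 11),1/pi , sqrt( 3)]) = [ - 8 *pi,3/16,sqrt(15 ) /15,sqrt( 15 )/15, 1/pi,  sqrt(3)/3,sqrt ( 3),E, 7*sqrt( 6)/6,sqrt( 11), sqrt( 13),sqrt( 14)] 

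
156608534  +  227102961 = 383711495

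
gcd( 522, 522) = 522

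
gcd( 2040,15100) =20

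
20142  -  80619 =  - 60477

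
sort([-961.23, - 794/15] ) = [-961.23, - 794/15] 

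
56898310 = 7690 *7399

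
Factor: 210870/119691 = 2^1*5^1*13^ ( - 1)*31^( - 1)*71^1 = 710/403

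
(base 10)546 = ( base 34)g2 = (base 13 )330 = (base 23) 10H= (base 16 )222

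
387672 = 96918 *4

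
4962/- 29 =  - 4962/29  =  - 171.10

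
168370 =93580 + 74790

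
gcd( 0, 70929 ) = 70929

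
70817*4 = 283268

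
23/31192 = 23/31192 = 0.00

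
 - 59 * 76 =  - 4484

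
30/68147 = 30/68147 = 0.00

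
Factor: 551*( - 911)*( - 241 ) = 19^1*29^1*241^1*911^1 =120972601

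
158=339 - 181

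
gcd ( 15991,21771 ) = 1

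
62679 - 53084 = 9595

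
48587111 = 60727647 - 12140536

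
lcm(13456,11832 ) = 686256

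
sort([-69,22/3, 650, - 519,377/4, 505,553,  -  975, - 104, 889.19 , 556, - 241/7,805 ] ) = [- 975, - 519,-104, - 69, - 241/7,  22/3, 377/4, 505, 553,556 , 650,805, 889.19] 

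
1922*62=119164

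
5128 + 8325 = 13453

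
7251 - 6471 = 780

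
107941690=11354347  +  96587343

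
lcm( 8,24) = 24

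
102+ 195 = 297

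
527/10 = 52+ 7/10 = 52.70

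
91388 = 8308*11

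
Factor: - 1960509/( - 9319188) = 653503/3106396=   2^( - 2)*653503^1 * 776599^( - 1)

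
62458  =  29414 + 33044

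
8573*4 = 34292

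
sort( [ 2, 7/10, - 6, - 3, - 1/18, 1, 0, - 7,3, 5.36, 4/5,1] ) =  [- 7,-6,  -  3, - 1/18, 0,7/10,4/5, 1 , 1,2, 3 , 5.36 ]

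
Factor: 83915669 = 1019^1 * 82351^1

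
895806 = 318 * 2817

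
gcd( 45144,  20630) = 2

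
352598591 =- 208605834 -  - 561204425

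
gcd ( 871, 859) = 1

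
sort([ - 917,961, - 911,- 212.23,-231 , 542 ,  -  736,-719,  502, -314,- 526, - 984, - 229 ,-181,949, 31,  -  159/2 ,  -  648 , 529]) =[-984,  -  917, - 911, - 736, - 719,-648,-526,  -  314, - 231, - 229,  -  212.23,  -  181, - 159/2,31,  502,  529 , 542, 949, 961]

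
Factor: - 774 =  - 2^1*3^2 *43^1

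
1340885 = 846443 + 494442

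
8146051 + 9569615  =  17715666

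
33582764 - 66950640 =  - 33367876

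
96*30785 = 2955360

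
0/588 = 0 = 0.00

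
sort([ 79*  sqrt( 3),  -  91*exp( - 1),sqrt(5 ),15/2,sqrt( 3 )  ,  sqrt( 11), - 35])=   [- 35, - 91*exp(- 1 ),sqrt( 3 ), sqrt( 5 ),sqrt( 11 ),15/2,  79*sqrt (3) ]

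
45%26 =19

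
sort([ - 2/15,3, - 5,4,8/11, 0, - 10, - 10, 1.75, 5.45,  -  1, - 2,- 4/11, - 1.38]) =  [ - 10, - 10,- 5,- 2, - 1.38, - 1, - 4/11,-2/15,  0,8/11,1.75,3,4, 5.45]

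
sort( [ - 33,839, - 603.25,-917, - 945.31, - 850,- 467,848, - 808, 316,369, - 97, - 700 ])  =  [ - 945.31,  -  917,-850, - 808, - 700,-603.25,  -  467, - 97, - 33, 316,369,839, 848]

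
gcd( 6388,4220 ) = 4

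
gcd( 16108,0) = 16108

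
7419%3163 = 1093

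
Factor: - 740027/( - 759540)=2^( - 2 )*3^ (-1 ) * 5^( - 1)*17^1*101^1 * 431^1*12659^(-1 ) 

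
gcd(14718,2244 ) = 66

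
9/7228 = 9/7228 = 0.00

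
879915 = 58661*15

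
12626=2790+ 9836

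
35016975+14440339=49457314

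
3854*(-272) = -1048288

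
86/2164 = 43/1082 = 0.04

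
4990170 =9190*543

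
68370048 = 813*84096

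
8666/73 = 8666/73 = 118.71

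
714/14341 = 714/14341 = 0.05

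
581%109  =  36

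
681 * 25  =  17025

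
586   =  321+265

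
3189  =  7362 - 4173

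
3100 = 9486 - 6386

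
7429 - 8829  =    -  1400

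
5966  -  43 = 5923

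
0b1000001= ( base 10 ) 65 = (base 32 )21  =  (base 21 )32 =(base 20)35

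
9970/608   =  4985/304 = 16.40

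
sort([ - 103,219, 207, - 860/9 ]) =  [-103,  -  860/9,207, 219]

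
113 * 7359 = 831567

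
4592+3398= 7990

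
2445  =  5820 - 3375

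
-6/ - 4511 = 6/4511= 0.00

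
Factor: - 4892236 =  - 2^2*1223059^1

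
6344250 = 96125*66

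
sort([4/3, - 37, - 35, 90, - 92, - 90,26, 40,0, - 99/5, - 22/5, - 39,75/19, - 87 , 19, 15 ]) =[ - 92, -90, - 87,-39,-37, - 35,-99/5, - 22/5 , 0,4/3, 75/19, 15,19 , 26,40,90]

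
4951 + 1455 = 6406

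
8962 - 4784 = 4178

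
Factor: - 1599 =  - 3^1*13^1*41^1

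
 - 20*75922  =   -1518440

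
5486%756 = 194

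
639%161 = 156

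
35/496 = 35/496 = 0.07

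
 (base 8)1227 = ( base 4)22113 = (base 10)663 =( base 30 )M3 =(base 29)mp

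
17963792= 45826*392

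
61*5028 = 306708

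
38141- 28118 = 10023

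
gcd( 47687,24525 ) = 1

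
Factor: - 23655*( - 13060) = 308934300 = 2^2*3^1* 5^2* 19^1*83^1*653^1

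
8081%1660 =1441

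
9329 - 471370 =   -  462041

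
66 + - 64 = 2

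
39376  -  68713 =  - 29337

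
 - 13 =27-40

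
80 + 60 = 140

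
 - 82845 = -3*27615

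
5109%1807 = 1495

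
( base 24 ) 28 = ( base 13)44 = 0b111000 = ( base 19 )2I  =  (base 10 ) 56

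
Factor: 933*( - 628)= -585924 = - 2^2*3^1*157^1*311^1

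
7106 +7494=14600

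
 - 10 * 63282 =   -  632820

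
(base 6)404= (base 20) 78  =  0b10010100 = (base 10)148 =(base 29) 53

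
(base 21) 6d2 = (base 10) 2921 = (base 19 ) 81e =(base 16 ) B69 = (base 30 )37b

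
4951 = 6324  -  1373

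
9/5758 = 9/5758 = 0.00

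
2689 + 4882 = 7571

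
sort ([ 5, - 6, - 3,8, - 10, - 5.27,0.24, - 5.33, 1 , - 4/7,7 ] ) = [ - 10,-6,-5.33, - 5.27, - 3,-4/7,0.24,1,  5, 7, 8]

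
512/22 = 23  +  3/11 = 23.27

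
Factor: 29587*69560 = 2^3*5^1*37^1*47^1 * 29587^1 = 2058071720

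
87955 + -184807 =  - 96852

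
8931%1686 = 501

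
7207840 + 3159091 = 10366931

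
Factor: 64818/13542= 3^1*13^1*37^( - 1 )*61^(-1 )*277^1 = 10803/2257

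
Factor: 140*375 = 52500 = 2^2 *3^1*5^4*7^1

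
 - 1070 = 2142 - 3212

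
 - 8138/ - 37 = 219+35/37=219.95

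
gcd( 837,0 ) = 837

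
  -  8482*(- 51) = 432582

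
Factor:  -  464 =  - 2^4 * 29^1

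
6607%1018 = 499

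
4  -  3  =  1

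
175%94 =81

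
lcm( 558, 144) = 4464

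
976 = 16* 61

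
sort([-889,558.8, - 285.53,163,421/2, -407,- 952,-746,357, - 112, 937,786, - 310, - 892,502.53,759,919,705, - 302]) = [ - 952 , - 892, - 889, - 746,-407, - 310, -302, - 285.53, - 112 , 163 , 421/2, 357,502.53,558.8,705,759 , 786  ,  919 , 937 ] 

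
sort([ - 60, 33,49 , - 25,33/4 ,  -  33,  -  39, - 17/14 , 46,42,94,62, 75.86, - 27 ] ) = [ - 60,-39, - 33, - 27, - 25, - 17/14,33/4, 33,42, 46,49, 62, 75.86,94] 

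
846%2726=846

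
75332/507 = 75332/507 = 148.58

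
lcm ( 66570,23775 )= 332850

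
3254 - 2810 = 444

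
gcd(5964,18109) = 7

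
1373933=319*4307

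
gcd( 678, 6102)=678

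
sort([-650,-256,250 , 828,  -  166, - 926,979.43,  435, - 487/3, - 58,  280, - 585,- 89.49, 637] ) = [ - 926, - 650, - 585,  -  256, - 166, - 487/3 ,  -  89.49, - 58,250, 280,435 , 637,828,979.43]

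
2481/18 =137 + 5/6=137.83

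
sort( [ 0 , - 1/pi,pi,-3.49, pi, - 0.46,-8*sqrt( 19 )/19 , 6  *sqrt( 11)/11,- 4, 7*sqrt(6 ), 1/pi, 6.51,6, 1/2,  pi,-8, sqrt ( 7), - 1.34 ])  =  [ - 8,-4, - 3.49 , - 8*sqrt (19)/19,-1.34 ,-0.46,-1/pi,0, 1/pi, 1/2, 6*sqrt( 11)/11, sqrt(7),pi, pi, pi, 6,6.51,7*sqrt( 6) ] 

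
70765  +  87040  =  157805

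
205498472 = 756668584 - 551170112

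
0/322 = 0 = 0.00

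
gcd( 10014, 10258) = 2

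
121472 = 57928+63544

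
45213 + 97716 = 142929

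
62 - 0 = 62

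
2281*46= 104926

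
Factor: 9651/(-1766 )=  - 2^ (-1 )*3^1*883^(-1 )*3217^1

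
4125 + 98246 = 102371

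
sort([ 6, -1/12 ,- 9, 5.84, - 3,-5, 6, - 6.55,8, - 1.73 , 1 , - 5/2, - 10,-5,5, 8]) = [ - 10, - 9, - 6.55 , - 5, - 5 ,-3 , - 5/2, - 1.73,  -  1/12, 1 , 5,5.84, 6,6,  8 , 8] 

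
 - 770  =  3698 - 4468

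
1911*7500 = 14332500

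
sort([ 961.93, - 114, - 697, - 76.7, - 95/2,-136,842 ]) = [ - 697, - 136, - 114, - 76.7, - 95/2,842,961.93]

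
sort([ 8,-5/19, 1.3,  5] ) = [-5/19, 1.3,5, 8]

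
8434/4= 4217/2 = 2108.50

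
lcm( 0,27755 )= 0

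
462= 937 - 475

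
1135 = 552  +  583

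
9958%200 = 158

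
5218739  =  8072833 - 2854094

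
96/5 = 19+1/5 = 19.20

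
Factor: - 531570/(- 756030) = 611/869 = 11^ (-1)* 13^1*47^1*79^(-1)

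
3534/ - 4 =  - 884+1/2 = - 883.50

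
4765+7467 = 12232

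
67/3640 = 67/3640= 0.02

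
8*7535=60280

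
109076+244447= 353523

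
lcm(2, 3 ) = 6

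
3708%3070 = 638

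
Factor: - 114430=-2^1*5^1*11443^1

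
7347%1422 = 237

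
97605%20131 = 17081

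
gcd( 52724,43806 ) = 98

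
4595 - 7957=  - 3362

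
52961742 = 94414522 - 41452780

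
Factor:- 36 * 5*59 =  - 10620 = - 2^2  *3^2 *5^1* 59^1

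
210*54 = 11340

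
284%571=284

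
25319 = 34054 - 8735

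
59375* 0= 0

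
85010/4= 42505/2 = 21252.50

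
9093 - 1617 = 7476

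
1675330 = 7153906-5478576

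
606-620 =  - 14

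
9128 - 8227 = 901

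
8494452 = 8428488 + 65964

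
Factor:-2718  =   - 2^1*3^2*151^1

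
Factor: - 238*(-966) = 229908 = 2^2 * 3^1*7^2 * 17^1*23^1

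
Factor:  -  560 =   -  2^4*5^1 * 7^1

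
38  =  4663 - 4625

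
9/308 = 9/308 = 0.03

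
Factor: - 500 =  - 2^2*5^3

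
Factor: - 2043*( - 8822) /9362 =9011673/4681  =  3^2*11^1 * 31^( - 1 )*151^( - 1)*227^1  *  401^1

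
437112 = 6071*72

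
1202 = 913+289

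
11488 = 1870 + 9618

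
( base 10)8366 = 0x20AE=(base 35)6t1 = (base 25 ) d9g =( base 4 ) 2002232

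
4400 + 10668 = 15068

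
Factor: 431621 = 431621^1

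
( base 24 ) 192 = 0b1100011010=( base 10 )794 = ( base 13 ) 491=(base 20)1JE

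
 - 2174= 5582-7756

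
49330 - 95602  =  - 46272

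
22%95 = 22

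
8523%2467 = 1122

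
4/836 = 1/209 = 0.00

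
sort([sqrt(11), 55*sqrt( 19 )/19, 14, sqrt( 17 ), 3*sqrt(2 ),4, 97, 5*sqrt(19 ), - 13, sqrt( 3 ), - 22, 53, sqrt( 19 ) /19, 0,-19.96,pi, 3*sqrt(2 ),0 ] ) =[ - 22, - 19.96, - 13, 0 , 0, sqrt(19)/19, sqrt(3 ), pi, sqrt (11 ),4,  sqrt(17),3*sqrt(2 ), 3 * sqrt(2 ), 55*sqrt ( 19)/19,14,5*sqrt(19),53,97] 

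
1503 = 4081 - 2578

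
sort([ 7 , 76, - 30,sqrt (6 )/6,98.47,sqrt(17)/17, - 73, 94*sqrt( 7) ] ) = [ - 73 ,  -  30,  sqrt(  17 )/17, sqrt( 6 ) /6,7,76, 98.47,94*sqrt( 7) ] 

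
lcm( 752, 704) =33088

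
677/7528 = 677/7528= 0.09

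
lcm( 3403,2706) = 224598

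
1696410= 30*56547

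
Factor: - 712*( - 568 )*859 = 347393344 = 2^6*71^1*89^1*859^1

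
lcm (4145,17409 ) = 87045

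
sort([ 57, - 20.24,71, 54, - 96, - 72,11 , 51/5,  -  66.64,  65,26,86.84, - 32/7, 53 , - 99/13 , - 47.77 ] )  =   [ -96, - 72, - 66.64, - 47.77, - 20.24, - 99/13, - 32/7,51/5,  11,26, 53,54, 57,65 , 71,86.84 ] 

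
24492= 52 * 471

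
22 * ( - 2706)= -59532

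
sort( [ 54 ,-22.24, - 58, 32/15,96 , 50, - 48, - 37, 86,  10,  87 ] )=[ - 58, - 48,-37, - 22.24,32/15, 10 , 50, 54, 86,87,96 ] 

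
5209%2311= 587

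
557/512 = 1 + 45/512 = 1.09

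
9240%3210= 2820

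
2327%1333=994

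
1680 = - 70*( - 24)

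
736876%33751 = 28105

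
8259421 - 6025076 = 2234345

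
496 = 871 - 375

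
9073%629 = 267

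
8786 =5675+3111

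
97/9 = 10  +  7/9 = 10.78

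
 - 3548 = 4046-7594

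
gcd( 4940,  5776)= 76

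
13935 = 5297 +8638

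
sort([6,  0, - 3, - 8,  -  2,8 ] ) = [-8, - 3,-2, 0, 6,8]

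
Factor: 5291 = 11^1 * 13^1*37^1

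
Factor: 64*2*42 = 5376 = 2^8* 3^1 * 7^1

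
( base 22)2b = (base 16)37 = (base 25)25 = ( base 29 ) 1Q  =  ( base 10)55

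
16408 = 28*586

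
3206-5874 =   -  2668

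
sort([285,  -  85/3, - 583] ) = [-583,  -  85/3 , 285] 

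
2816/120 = 352/15 =23.47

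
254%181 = 73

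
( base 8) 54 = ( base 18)28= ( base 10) 44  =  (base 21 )22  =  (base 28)1g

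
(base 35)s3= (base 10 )983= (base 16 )3D7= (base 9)1312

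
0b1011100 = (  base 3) 10102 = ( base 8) 134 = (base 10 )92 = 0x5c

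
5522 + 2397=7919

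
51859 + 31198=83057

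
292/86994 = 146/43497 = 0.00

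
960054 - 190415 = 769639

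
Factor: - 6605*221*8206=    - 11978339230 =- 2^1 * 5^1*11^1*13^1 * 17^1*373^1*1321^1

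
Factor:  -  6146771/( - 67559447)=31^( - 1) * 37^( - 1 ) * 58901^( - 1)*6146771^1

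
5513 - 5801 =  - 288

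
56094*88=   4936272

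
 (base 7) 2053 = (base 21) 1DA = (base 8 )1324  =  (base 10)724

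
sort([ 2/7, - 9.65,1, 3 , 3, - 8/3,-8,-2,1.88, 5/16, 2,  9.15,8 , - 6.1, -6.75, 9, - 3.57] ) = [ -9.65, - 8,-6.75,  -  6.1, - 3.57, - 8/3, - 2,2/7,  5/16, 1,1.88 , 2,3,3, 8,  9, 9.15 ]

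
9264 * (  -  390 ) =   -  3612960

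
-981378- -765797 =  - 215581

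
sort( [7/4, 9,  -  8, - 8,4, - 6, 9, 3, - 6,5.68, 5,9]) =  [ - 8 ,-8, - 6, - 6, 7/4,3 , 4, 5,  5.68,  9, 9, 9 ] 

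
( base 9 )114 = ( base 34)2q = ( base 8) 136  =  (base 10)94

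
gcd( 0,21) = 21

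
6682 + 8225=14907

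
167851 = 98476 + 69375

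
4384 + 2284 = 6668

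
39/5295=13/1765 = 0.01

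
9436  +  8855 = 18291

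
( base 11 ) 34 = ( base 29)18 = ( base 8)45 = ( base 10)37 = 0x25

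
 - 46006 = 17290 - 63296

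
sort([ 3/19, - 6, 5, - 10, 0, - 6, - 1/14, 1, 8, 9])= [ - 10,-6, - 6, - 1/14,  0, 3/19,1,5,8,  9]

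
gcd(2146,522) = 58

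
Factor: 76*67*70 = 356440 = 2^3*5^1 * 7^1*19^1*67^1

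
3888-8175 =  - 4287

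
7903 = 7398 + 505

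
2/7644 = 1/3822 = 0.00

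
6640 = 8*830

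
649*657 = 426393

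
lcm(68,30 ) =1020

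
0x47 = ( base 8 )107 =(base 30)2B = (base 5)241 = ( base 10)71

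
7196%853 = 372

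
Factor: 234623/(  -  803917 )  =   - 23^1*101^2* 383^(  -  1)*2099^( - 1)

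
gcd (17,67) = 1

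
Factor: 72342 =2^1*3^2*4019^1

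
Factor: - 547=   -  547^1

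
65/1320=13/264= 0.05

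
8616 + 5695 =14311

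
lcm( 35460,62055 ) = 248220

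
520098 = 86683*6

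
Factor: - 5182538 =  - 2^1*2591269^1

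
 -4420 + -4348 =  - 8768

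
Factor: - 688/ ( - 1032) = 2^1  *  3^( - 1) = 2/3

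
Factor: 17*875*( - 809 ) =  - 12033875 = - 5^3*7^1 * 17^1*809^1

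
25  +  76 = 101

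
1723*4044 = 6967812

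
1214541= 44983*27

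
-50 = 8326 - 8376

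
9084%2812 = 648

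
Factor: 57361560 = 2^3*3^1*5^1*269^1*1777^1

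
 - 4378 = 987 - 5365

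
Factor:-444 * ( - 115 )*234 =11948040= 2^3*3^3*5^1 *13^1*23^1*37^1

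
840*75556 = 63467040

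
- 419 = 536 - 955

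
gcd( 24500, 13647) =1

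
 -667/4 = - 167+1/4 = - 166.75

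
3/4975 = 3/4975   =  0.00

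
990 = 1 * 990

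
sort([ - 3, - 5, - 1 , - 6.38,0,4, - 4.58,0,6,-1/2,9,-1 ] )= [ - 6.38 , - 5,-4.58, - 3, - 1, - 1, - 1/2, 0,0,4, 6,9] 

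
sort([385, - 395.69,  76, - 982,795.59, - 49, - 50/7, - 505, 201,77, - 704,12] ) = [ - 982, - 704, - 505, - 395.69,  -  49,  -  50/7, 12, 76,77,  201,385, 795.59]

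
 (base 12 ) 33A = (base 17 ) 1b2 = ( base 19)163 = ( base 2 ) 111011110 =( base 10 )478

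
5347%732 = 223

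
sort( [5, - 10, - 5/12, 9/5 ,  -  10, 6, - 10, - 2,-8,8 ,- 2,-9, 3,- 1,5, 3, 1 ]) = [  -  10, - 10, - 10, - 9, - 8, -2, - 2, - 1, - 5/12,1, 9/5, 3, 3, 5, 5, 6, 8]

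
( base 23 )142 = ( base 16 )26F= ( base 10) 623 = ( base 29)le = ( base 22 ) 167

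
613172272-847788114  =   - 234615842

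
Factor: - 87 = -3^1*29^1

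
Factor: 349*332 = 115868 = 2^2*83^1*349^1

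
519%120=39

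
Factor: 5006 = 2^1 * 2503^1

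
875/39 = 875/39 = 22.44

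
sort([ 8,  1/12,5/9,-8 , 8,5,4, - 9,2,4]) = [ - 9, - 8, 1/12,5/9, 2,4,4, 5,8,8 ]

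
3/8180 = 3/8180 = 0.00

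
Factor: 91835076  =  2^2 * 3^1*139^1*  55057^1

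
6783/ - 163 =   -  42  +  63/163= - 41.61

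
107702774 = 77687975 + 30014799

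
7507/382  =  19+249/382 = 19.65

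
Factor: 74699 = 74699^1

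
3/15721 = 3/15721 = 0.00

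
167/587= 167/587 = 0.28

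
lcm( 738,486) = 19926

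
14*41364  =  579096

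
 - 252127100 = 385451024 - 637578124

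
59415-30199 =29216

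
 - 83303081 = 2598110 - 85901191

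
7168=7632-464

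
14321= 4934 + 9387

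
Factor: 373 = 373^1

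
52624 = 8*6578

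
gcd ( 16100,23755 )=5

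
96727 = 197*491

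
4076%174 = 74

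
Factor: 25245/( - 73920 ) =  - 2^( - 6)*3^2*7^( - 1) * 17^1 = - 153/448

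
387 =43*9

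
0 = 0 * 5618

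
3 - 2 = 1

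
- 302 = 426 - 728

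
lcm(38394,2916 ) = 230364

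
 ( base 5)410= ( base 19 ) 5A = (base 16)69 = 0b1101001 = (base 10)105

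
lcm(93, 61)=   5673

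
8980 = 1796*5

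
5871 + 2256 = 8127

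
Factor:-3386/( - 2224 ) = 2^ ( - 3 )*139^( - 1 )*1693^1 =1693/1112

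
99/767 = 99/767 = 0.13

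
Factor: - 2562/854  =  -3 = -3^1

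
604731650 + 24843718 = 629575368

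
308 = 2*154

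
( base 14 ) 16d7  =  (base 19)b75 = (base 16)100D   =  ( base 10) 4109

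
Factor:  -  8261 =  - 11^1*751^1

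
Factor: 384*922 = 2^8*3^1*461^1= 354048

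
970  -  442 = 528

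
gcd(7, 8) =1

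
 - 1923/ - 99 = 641/33 = 19.42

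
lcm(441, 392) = 3528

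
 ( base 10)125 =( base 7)236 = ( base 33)3q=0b1111101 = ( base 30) 45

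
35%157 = 35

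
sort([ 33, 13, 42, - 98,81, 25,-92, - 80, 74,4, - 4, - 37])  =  [-98,  -  92,-80, - 37, - 4,4,13, 25, 33, 42,74, 81]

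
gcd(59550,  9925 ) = 9925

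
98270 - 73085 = 25185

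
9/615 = 3/205 = 0.01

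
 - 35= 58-93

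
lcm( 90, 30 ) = 90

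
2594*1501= 3893594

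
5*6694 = 33470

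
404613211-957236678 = -552623467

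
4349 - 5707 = -1358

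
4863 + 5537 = 10400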